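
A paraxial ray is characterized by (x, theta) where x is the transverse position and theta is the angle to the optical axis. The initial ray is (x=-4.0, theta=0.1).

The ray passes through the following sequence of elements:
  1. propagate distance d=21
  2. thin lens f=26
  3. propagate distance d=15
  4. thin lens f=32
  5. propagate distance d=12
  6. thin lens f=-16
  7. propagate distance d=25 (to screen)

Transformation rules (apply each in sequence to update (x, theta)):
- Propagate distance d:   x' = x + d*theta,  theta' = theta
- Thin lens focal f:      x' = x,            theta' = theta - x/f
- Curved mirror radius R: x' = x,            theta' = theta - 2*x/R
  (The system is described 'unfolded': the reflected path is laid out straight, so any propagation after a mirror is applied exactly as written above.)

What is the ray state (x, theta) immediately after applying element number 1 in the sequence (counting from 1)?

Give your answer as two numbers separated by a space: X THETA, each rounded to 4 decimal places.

Answer: -1.9000 0.1000

Derivation:
Initial: x=-4.0000 theta=0.1000
After 1 (propagate distance d=21): x=-1.9000 theta=0.1000
Rounded to 4 decimal places: x = -1.9000, theta = 0.1000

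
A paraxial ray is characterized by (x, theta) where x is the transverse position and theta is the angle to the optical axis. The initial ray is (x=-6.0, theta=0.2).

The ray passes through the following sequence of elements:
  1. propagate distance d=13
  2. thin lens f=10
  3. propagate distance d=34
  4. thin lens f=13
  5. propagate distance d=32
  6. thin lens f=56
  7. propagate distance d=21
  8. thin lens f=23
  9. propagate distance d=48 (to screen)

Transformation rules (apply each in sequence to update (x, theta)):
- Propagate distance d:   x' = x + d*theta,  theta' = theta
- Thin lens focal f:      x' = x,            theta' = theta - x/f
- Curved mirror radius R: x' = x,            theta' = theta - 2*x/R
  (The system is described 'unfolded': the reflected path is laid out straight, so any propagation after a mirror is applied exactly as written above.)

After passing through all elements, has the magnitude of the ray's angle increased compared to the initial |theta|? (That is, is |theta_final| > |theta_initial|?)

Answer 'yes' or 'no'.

Answer: no

Derivation:
Initial: x=-6.0000 theta=0.2000
After 1 (propagate distance d=13): x=-3.4000 theta=0.2000
After 2 (thin lens f=10): x=-3.4000 theta=0.5400
After 3 (propagate distance d=34): x=14.9600 theta=0.5400
After 4 (thin lens f=13): x=14.9600 theta=-397/650 (≈-0.6108)
After 5 (propagate distance d=32): x=-298/65 (≈-4.5846) theta=-397/650 (≈-0.6108)
After 6 (thin lens f=56): x=-298/65 (≈-4.5846) theta=-4813/9100 (≈-0.5289)
After 7 (propagate distance d=21): x=-20399/1300 (≈-15.6915) theta=-4813/9100 (≈-0.5289)
After 8 (thin lens f=23): x=-20399/1300 (≈-15.6915) theta=16047/104650 (≈0.1533)
After 9 (propagate distance d=48 (to screen)): x=-1743727/209300 (≈-8.3312) theta=16047/104650 (≈0.1533)
|theta_initial|=0.2000 |theta_final|=16047/104650 (≈0.1533) -> not increased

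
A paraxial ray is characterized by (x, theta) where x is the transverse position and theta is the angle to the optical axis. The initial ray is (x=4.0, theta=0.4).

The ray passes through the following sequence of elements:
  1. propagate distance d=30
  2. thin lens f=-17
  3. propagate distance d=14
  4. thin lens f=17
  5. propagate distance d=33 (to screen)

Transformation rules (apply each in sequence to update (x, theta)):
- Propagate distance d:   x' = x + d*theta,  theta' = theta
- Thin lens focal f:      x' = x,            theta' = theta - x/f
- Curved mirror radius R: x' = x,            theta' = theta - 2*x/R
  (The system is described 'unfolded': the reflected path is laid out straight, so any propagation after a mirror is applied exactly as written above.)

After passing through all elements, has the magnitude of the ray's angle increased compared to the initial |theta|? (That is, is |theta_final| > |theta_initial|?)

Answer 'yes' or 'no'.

Answer: yes

Derivation:
Initial: x=4.0000 theta=0.4000
After 1 (propagate distance d=30): x=16.0000 theta=0.4000
After 2 (thin lens f=-17): x=16.0000 theta=114/85 (≈1.3412)
After 3 (propagate distance d=14): x=2956/85 (≈34.7765) theta=114/85 (≈1.3412)
After 4 (thin lens f=17): x=2956/85 (≈34.7765) theta=-1018/1445 (≈-0.7045)
After 5 (propagate distance d=33 (to screen)): x=16658/1445 (≈11.5280) theta=-1018/1445 (≈-0.7045)
|theta_initial|=0.4000 |theta_final|=1018/1445 (≈0.7045) -> increased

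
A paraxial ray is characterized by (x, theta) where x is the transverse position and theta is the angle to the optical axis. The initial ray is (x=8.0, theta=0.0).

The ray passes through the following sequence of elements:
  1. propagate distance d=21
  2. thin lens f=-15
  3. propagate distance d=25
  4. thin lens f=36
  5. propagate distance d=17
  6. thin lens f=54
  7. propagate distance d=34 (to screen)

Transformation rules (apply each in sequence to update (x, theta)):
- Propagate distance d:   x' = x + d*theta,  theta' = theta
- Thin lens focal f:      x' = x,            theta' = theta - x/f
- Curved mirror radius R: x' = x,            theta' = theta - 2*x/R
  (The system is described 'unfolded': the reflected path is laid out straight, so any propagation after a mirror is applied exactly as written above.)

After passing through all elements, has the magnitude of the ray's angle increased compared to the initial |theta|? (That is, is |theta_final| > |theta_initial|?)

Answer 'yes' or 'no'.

Answer: yes

Derivation:
Initial: x=8.0000 theta=0.0000
After 1 (propagate distance d=21): x=8.0000 theta=0.0000
After 2 (thin lens f=-15): x=8.0000 theta=8/15 (≈0.5333)
After 3 (propagate distance d=25): x=64/3 (≈21.3333) theta=8/15 (≈0.5333)
After 4 (thin lens f=36): x=64/3 (≈21.3333) theta=-8/135 (≈-0.0593)
After 5 (propagate distance d=17): x=2744/135 (≈20.3259) theta=-8/135 (≈-0.0593)
After 6 (thin lens f=54): x=2744/135 (≈20.3259) theta=-1588/3645 (≈-0.4357)
After 7 (propagate distance d=34 (to screen)): x=20096/3645 (≈5.5133) theta=-1588/3645 (≈-0.4357)
|theta_initial|=0.0000 |theta_final|=1588/3645 (≈0.4357) -> increased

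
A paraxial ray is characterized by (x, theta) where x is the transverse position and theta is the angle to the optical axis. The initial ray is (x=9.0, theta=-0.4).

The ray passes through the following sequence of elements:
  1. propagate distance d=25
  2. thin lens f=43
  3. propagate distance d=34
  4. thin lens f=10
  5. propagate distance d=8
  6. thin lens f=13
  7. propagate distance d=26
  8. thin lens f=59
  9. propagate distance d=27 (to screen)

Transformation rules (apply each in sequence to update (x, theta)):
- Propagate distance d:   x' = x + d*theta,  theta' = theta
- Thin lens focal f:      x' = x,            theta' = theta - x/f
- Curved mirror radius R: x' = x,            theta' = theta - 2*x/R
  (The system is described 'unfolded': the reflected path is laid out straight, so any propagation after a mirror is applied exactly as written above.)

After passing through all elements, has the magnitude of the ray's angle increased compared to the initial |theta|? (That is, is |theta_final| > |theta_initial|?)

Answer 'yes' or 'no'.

Answer: yes

Derivation:
Initial: x=9.0000 theta=-0.4000
After 1 (propagate distance d=25): x=-1.0000 theta=-0.4000
After 2 (thin lens f=43): x=-1.0000 theta=-81/215 (≈-0.3767)
After 3 (propagate distance d=34): x=-2969/215 (≈-13.8093) theta=-81/215 (≈-0.3767)
After 4 (thin lens f=10): x=-2969/215 (≈-13.8093) theta=2159/2150 (≈1.0042)
After 5 (propagate distance d=8): x=-6209/1075 (≈-5.7758) theta=2159/2150 (≈1.0042)
After 6 (thin lens f=13): x=-6209/1075 (≈-5.7758) theta=8097/5590 (≈1.4485)
After 7 (propagate distance d=26): x=34276/1075 (≈31.8847) theta=8097/5590 (≈1.4485)
After 8 (thin lens f=59): x=34276/1075 (≈31.8847) theta=1497439/1649050 (≈0.9081)
After 9 (propagate distance d=27 (to screen)): x=93010237/1649050 (≈56.4023) theta=1497439/1649050 (≈0.9081)
|theta_initial|=0.4000 |theta_final|=1497439/1649050 (≈0.9081) -> increased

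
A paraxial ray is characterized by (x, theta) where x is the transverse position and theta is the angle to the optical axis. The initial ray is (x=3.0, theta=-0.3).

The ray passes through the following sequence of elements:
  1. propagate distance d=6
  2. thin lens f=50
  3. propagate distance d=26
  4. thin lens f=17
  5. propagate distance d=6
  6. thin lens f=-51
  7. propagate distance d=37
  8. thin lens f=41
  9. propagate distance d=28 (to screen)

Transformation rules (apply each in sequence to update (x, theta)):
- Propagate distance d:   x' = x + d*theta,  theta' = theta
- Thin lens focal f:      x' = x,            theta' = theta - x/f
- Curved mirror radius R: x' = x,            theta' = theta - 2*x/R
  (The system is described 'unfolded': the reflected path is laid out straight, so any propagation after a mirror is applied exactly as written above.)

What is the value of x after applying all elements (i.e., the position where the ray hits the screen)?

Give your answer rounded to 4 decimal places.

Initial: x=3.0000 theta=-0.3000
After 1 (propagate distance d=6): x=1.2000 theta=-0.3000
After 2 (thin lens f=50): x=1.2000 theta=-0.3240
After 3 (propagate distance d=26): x=-7.2240 theta=-0.3240
After 4 (thin lens f=17): x=-7.2240 theta=429/4250 (≈0.1009)
After 5 (propagate distance d=6): x=-14064/2125 (≈-6.6184) theta=429/4250 (≈0.1009)
After 6 (thin lens f=-51): x=-14064/2125 (≈-6.6184) theta=-2083/72250 (≈-0.0288)
After 7 (propagate distance d=37): x=-555247/72250 (≈-7.6851) theta=-2083/72250 (≈-0.0288)
After 8 (thin lens f=41): x=-555247/72250 (≈-7.6851) theta=234922/1481125 (≈0.1586)
After 9 (propagate distance d=28 (to screen)): x=-1921899/592450 (≈-3.2440) theta=234922/1481125 (≈0.1586)
Rounded to 4 decimal places: x = -3.2440

Answer: -3.2440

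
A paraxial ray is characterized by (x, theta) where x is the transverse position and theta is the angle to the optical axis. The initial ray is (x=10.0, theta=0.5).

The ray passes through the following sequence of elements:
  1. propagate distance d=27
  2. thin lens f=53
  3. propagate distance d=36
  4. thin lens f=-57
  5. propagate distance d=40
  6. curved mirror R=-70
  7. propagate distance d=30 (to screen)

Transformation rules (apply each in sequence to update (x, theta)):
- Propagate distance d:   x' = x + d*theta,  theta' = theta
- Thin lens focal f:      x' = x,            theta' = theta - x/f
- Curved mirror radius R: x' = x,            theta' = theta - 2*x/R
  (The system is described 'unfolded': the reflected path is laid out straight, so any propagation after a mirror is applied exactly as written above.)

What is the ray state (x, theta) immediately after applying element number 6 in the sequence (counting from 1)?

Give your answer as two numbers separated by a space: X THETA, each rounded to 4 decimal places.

Initial: x=10.0000 theta=0.5000
After 1 (propagate distance d=27): x=23.5000 theta=0.5000
After 2 (thin lens f=53): x=23.5000 theta=3/53 (≈0.0566)
After 3 (propagate distance d=36): x=2707/106 (≈25.5377) theta=3/53 (≈0.0566)
After 4 (thin lens f=-57): x=2707/106 (≈25.5377) theta=3049/6042 (≈0.5046)
After 5 (propagate distance d=40): x=276259/6042 (≈45.7231) theta=3049/6042 (≈0.5046)
After 6 (curved mirror R=-70): x=276259/6042 (≈45.7231) theta=63829/35245 (≈1.8110)
Rounded to 4 decimal places: x = 45.7231, theta = 1.8110

Answer: 45.7231 1.8110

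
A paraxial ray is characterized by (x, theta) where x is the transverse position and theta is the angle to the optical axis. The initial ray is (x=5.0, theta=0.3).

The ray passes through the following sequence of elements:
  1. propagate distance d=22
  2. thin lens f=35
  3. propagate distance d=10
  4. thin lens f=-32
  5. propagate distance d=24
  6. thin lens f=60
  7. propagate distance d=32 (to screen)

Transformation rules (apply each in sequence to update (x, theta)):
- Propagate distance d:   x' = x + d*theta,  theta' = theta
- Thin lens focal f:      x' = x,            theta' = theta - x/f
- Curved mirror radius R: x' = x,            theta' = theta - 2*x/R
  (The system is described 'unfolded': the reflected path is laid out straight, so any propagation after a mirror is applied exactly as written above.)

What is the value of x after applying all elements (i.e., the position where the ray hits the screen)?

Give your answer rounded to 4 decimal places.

Answer: 19.1447

Derivation:
Initial: x=5.0000 theta=0.3000
After 1 (propagate distance d=22): x=11.6000 theta=0.3000
After 2 (thin lens f=35): x=11.6000 theta=-11/350 (≈-0.0314)
After 3 (propagate distance d=10): x=79/7 (≈11.2857) theta=-11/350 (≈-0.0314)
After 4 (thin lens f=-32): x=79/7 (≈11.2857) theta=257/800 (≈0.3213)
After 5 (propagate distance d=24): x=13297/700 (≈18.9957) theta=257/800 (≈0.3213)
After 6 (thin lens f=60): x=13297/700 (≈18.9957) theta=391/84000 (≈0.0047)
After 7 (propagate distance d=32 (to screen)): x=28717/1500 (≈19.1447) theta=391/84000 (≈0.0047)
Rounded to 4 decimal places: x = 19.1447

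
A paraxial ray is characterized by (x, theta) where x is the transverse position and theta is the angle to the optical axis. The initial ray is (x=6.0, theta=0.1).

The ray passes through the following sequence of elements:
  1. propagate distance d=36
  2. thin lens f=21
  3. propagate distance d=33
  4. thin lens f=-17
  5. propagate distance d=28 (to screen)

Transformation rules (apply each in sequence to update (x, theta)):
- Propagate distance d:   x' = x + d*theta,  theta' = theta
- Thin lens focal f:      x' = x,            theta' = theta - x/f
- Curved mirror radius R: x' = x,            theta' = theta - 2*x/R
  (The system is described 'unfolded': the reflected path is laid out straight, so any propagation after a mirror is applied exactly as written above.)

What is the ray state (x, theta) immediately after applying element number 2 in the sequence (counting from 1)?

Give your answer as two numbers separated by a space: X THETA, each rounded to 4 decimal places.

Answer: 9.6000 -0.3571

Derivation:
Initial: x=6.0000 theta=0.1000
After 1 (propagate distance d=36): x=9.6000 theta=0.1000
After 2 (thin lens f=21): x=9.6000 theta=-5/14 (≈-0.3571)
Rounded to 4 decimal places: x = 9.6000, theta = -0.3571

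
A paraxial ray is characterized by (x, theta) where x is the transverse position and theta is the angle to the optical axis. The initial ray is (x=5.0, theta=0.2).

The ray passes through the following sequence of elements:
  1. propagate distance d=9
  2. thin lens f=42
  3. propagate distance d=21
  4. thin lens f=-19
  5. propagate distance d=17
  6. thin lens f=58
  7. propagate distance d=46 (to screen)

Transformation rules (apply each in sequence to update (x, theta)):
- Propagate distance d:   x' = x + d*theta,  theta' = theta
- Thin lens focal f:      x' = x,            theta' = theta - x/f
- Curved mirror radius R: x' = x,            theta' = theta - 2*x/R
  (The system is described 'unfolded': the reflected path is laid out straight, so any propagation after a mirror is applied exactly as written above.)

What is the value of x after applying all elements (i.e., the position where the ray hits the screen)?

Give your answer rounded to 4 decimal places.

Answer: 23.2657

Derivation:
Initial: x=5.0000 theta=0.2000
After 1 (propagate distance d=9): x=6.8000 theta=0.2000
After 2 (thin lens f=42): x=6.8000 theta=4/105 (≈0.0381)
After 3 (propagate distance d=21): x=7.6000 theta=4/105 (≈0.0381)
After 4 (thin lens f=-19): x=7.6000 theta=46/105 (≈0.4381)
After 5 (propagate distance d=17): x=316/21 (≈15.0476) theta=46/105 (≈0.4381)
After 6 (thin lens f=58): x=316/21 (≈15.0476) theta=544/3045 (≈0.1787)
After 7 (propagate distance d=46 (to screen)): x=70844/3045 (≈23.2657) theta=544/3045 (≈0.1787)
Rounded to 4 decimal places: x = 23.2657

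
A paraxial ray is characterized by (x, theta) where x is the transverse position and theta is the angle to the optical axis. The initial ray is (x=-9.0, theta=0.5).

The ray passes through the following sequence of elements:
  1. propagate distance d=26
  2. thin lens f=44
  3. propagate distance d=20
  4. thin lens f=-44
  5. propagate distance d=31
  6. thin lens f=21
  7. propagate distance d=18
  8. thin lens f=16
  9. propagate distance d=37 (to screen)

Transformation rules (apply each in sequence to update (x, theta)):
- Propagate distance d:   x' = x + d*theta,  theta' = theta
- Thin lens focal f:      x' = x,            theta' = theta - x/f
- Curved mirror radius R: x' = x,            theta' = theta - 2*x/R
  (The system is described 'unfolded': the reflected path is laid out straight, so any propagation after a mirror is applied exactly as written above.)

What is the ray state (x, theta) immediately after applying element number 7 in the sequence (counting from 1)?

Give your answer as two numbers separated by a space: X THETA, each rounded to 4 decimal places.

Answer: 17.1251 -0.9067

Derivation:
Initial: x=-9.0000 theta=0.5000
After 1 (propagate distance d=26): x=4.0000 theta=0.5000
After 2 (thin lens f=44): x=4.0000 theta=9/22 (≈0.4091)
After 3 (propagate distance d=20): x=134/11 (≈12.1818) theta=9/22 (≈0.4091)
After 4 (thin lens f=-44): x=134/11 (≈12.1818) theta=83/121 (≈0.6860)
After 5 (propagate distance d=31): x=4047/121 (≈33.4463) theta=83/121 (≈0.6860)
After 6 (thin lens f=21): x=4047/121 (≈33.4463) theta=-768/847 (≈-0.9067)
After 7 (propagate distance d=18): x=14505/847 (≈17.1251) theta=-768/847 (≈-0.9067)
Rounded to 4 decimal places: x = 17.1251, theta = -0.9067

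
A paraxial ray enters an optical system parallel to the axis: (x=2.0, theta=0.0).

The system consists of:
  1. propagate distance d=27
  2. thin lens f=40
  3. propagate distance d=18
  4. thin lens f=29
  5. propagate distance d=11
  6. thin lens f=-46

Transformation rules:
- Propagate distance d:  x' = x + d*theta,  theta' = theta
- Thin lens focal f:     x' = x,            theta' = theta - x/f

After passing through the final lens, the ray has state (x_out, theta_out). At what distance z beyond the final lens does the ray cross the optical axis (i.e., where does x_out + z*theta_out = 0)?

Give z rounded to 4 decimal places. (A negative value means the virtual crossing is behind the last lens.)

Initial: x=2.0000 theta=0.0000
After 1 (propagate distance d=27): x=2.0000 theta=0.0000
After 2 (thin lens f=40): x=2.0000 theta=-0.0500
After 3 (propagate distance d=18): x=1.1000 theta=-0.0500
After 4 (thin lens f=29): x=1.1000 theta=-51/580 (≈-0.0879)
After 5 (propagate distance d=11): x=77/580 (≈0.1328) theta=-51/580 (≈-0.0879)
After 6 (thin lens f=-46): x=77/580 (≈0.1328) theta=-2269/26680 (≈-0.0850)
z_focus = -x_out/theta_out = -(77/580)/(-2269/26680) = 3542/2269 ≈ 1.5610
Rounded to 4 decimal places: z = 1.5610

Answer: 1.5610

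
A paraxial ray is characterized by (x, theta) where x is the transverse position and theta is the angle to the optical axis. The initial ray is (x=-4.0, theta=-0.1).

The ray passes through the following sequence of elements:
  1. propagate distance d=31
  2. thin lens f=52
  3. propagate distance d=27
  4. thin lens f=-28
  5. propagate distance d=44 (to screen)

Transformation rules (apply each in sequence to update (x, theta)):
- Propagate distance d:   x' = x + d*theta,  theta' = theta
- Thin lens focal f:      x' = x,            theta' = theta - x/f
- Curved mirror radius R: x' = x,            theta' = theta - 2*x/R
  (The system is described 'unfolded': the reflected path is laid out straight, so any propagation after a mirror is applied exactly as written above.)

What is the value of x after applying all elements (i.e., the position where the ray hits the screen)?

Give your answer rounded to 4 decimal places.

Initial: x=-4.0000 theta=-0.1000
After 1 (propagate distance d=31): x=-7.1000 theta=-0.1000
After 2 (thin lens f=52): x=-7.1000 theta=19/520 (≈0.0365)
After 3 (propagate distance d=27): x=-3179/520 (≈-6.1135) theta=19/520 (≈0.0365)
After 4 (thin lens f=-28): x=-3179/520 (≈-6.1135) theta=-2647/14560 (≈-0.1818)
After 5 (propagate distance d=44 (to screen)): x=-5137/364 (≈-14.1126) theta=-2647/14560 (≈-0.1818)
Rounded to 4 decimal places: x = -14.1126

Answer: -14.1126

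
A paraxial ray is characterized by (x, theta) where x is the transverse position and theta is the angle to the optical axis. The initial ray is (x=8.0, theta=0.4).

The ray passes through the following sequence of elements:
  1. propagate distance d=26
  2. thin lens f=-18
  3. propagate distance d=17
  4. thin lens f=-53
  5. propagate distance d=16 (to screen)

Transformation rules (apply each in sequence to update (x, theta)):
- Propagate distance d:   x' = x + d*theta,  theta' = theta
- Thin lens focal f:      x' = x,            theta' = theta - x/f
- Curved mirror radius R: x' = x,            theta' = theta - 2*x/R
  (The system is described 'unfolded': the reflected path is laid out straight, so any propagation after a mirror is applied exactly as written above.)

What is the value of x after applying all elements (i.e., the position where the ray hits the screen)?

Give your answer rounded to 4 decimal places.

Answer: 78.1870

Derivation:
Initial: x=8.0000 theta=0.4000
After 1 (propagate distance d=26): x=18.4000 theta=0.4000
After 2 (thin lens f=-18): x=18.4000 theta=64/45 (≈1.4222)
After 3 (propagate distance d=17): x=1916/45 (≈42.5778) theta=64/45 (≈1.4222)
After 4 (thin lens f=-53): x=1916/45 (≈42.5778) theta=5308/2385 (≈2.2256)
After 5 (propagate distance d=16 (to screen)): x=186476/2385 (≈78.1870) theta=5308/2385 (≈2.2256)
Rounded to 4 decimal places: x = 78.1870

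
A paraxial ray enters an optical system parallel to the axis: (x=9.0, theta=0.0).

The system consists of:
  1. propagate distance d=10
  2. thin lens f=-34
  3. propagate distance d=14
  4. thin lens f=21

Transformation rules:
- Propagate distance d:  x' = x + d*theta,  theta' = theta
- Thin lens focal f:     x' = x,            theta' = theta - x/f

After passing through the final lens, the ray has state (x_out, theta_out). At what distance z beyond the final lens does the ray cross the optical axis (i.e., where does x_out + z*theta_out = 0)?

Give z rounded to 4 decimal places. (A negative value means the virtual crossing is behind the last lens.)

Initial: x=9.0000 theta=0.0000
After 1 (propagate distance d=10): x=9.0000 theta=0.0000
After 2 (thin lens f=-34): x=9.0000 theta=9/34 (≈0.2647)
After 3 (propagate distance d=14): x=216/17 (≈12.7059) theta=9/34 (≈0.2647)
After 4 (thin lens f=21): x=216/17 (≈12.7059) theta=-81/238 (≈-0.3403)
z_focus = -x_out/theta_out = -(216/17)/(-81/238) = 112/3 ≈ 37.3333
Rounded to 4 decimal places: z = 37.3333

Answer: 37.3333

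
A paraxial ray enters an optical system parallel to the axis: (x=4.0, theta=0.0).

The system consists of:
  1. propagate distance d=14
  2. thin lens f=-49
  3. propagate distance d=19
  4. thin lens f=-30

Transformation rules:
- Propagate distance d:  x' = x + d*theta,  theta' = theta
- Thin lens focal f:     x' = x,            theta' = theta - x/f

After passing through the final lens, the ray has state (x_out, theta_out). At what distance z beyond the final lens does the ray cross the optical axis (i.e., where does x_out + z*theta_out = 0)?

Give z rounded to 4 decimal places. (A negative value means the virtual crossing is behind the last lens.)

Answer: -20.8163

Derivation:
Initial: x=4.0000 theta=0.0000
After 1 (propagate distance d=14): x=4.0000 theta=0.0000
After 2 (thin lens f=-49): x=4.0000 theta=4/49 (≈0.0816)
After 3 (propagate distance d=19): x=272/49 (≈5.5510) theta=4/49 (≈0.0816)
After 4 (thin lens f=-30): x=272/49 (≈5.5510) theta=4/15 (≈0.2667)
z_focus = -x_out/theta_out = -(272/49)/(4/15) = -1020/49 ≈ -20.8163
Rounded to 4 decimal places: z = -20.8163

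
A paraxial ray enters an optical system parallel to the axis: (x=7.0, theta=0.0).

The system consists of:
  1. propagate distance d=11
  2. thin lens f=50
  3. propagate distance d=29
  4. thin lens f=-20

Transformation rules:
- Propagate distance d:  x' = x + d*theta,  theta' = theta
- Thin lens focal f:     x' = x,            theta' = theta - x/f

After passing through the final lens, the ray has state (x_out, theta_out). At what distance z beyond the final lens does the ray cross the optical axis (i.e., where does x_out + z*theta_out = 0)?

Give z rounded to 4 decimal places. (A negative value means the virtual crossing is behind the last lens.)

Initial: x=7.0000 theta=0.0000
After 1 (propagate distance d=11): x=7.0000 theta=0.0000
After 2 (thin lens f=50): x=7.0000 theta=-0.1400
After 3 (propagate distance d=29): x=2.9400 theta=-0.1400
After 4 (thin lens f=-20): x=2.9400 theta=0.0070
z_focus = -x_out/theta_out = -(2.9400)/(0.0070) = -420.0000
Rounded to 4 decimal places: z = -420.0000

Answer: -420.0000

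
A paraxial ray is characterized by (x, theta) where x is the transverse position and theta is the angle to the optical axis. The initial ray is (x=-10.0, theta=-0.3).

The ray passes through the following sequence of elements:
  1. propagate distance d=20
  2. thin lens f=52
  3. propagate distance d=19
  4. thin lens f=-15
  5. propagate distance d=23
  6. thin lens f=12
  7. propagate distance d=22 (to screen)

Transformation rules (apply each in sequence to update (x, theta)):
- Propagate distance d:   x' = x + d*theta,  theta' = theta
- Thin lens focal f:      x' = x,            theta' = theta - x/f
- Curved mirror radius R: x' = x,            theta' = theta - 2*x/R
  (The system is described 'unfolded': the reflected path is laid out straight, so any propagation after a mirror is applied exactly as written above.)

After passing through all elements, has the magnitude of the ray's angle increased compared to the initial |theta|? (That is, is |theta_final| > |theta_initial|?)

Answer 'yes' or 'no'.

Answer: yes

Derivation:
Initial: x=-10.0000 theta=-0.3000
After 1 (propagate distance d=20): x=-16.0000 theta=-0.3000
After 2 (thin lens f=52): x=-16.0000 theta=1/130 (≈0.0077)
After 3 (propagate distance d=19): x=-2061/130 (≈-15.8538) theta=1/130 (≈0.0077)
After 4 (thin lens f=-15): x=-2061/130 (≈-15.8538) theta=-341/325 (≈-1.0492)
After 5 (propagate distance d=23): x=-25991/650 (≈-39.9862) theta=-341/325 (≈-1.0492)
After 6 (thin lens f=12): x=-25991/650 (≈-39.9862) theta=17807/7800 (≈2.2829)
After 7 (propagate distance d=22 (to screen)): x=39931/3900 (≈10.2387) theta=17807/7800 (≈2.2829)
|theta_initial|=0.3000 |theta_final|=17807/7800 (≈2.2829) -> increased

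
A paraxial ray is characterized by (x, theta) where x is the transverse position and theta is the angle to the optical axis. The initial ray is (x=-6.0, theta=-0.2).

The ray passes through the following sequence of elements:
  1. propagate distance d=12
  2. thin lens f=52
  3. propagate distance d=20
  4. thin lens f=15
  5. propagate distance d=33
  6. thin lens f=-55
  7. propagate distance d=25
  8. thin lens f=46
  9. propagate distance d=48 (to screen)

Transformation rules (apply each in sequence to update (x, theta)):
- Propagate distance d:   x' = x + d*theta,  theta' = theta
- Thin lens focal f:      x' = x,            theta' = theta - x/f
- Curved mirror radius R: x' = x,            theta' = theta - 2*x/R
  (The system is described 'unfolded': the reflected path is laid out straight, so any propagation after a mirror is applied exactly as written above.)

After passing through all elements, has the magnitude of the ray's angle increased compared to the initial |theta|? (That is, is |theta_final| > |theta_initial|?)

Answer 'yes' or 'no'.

Answer: no

Derivation:
Initial: x=-6.0000 theta=-0.2000
After 1 (propagate distance d=12): x=-8.4000 theta=-0.2000
After 2 (thin lens f=52): x=-8.4000 theta=-1/26 (≈-0.0385)
After 3 (propagate distance d=20): x=-596/65 (≈-9.1692) theta=-1/26 (≈-0.0385)
After 4 (thin lens f=15): x=-596/65 (≈-9.1692) theta=1117/1950 (≈0.5728)
After 5 (propagate distance d=33): x=6327/650 (≈9.7338) theta=1117/1950 (≈0.5728)
After 6 (thin lens f=-55): x=6327/650 (≈9.7338) theta=40208/53625 (≈0.7498)
After 7 (propagate distance d=25): x=610871/21450 (≈28.4788) theta=40208/53625 (≈0.7498)
After 8 (thin lens f=46): x=610871/21450 (≈28.4788) theta=214927/1644500 (≈0.1307)
After 9 (propagate distance d=48 (to screen)): x=85724909/2466750 (≈34.7522) theta=214927/1644500 (≈0.1307)
|theta_initial|=0.2000 |theta_final|=214927/1644500 (≈0.1307) -> not increased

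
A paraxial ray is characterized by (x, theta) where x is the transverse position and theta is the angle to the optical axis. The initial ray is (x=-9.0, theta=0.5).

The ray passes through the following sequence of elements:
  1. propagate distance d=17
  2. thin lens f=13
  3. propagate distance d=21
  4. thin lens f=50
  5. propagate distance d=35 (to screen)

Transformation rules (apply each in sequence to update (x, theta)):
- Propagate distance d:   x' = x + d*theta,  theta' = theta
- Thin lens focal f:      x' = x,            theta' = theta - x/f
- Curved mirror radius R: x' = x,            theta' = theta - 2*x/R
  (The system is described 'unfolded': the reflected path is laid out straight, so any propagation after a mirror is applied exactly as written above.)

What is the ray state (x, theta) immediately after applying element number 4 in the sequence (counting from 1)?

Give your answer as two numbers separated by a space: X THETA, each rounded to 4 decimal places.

Initial: x=-9.0000 theta=0.5000
After 1 (propagate distance d=17): x=-0.5000 theta=0.5000
After 2 (thin lens f=13): x=-0.5000 theta=7/13 (≈0.5385)
After 3 (propagate distance d=21): x=281/26 (≈10.8077) theta=7/13 (≈0.5385)
After 4 (thin lens f=50): x=281/26 (≈10.8077) theta=419/1300 (≈0.3223)
Rounded to 4 decimal places: x = 10.8077, theta = 0.3223

Answer: 10.8077 0.3223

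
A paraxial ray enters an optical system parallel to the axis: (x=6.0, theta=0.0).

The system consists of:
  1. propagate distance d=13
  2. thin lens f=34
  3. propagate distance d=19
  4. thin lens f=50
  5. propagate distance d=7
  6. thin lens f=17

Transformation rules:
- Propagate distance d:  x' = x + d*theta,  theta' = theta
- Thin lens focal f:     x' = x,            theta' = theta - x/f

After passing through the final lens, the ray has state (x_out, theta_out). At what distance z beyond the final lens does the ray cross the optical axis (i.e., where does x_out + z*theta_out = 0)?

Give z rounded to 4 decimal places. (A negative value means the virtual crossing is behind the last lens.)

Answer: 3.5821

Derivation:
Initial: x=6.0000 theta=0.0000
After 1 (propagate distance d=13): x=6.0000 theta=0.0000
After 2 (thin lens f=34): x=6.0000 theta=-3/17 (≈-0.1765)
After 3 (propagate distance d=19): x=45/17 (≈2.6471) theta=-3/17 (≈-0.1765)
After 4 (thin lens f=50): x=45/17 (≈2.6471) theta=-39/170 (≈-0.2294)
After 5 (propagate distance d=7): x=177/170 (≈1.0412) theta=-39/170 (≈-0.2294)
After 6 (thin lens f=17): x=177/170 (≈1.0412) theta=-84/289 (≈-0.2907)
z_focus = -x_out/theta_out = -(177/170)/(-84/289) = 1003/280 ≈ 3.5821
Rounded to 4 decimal places: z = 3.5821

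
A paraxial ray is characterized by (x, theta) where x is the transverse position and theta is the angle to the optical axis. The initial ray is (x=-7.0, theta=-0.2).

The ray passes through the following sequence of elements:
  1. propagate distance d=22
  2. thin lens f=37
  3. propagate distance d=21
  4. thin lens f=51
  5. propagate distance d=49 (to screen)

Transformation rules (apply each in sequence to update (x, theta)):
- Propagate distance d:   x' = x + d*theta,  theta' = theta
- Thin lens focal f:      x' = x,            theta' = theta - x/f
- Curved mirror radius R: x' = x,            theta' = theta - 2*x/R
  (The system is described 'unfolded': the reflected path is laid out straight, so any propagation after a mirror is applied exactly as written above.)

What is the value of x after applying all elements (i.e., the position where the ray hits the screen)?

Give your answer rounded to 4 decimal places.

Answer: 4.9393

Derivation:
Initial: x=-7.0000 theta=-0.2000
After 1 (propagate distance d=22): x=-11.4000 theta=-0.2000
After 2 (thin lens f=37): x=-11.4000 theta=4/37 (≈0.1081)
After 3 (propagate distance d=21): x=-1689/185 (≈-9.1297) theta=4/37 (≈0.1081)
After 4 (thin lens f=51): x=-1689/185 (≈-9.1297) theta=903/3145 (≈0.2871)
After 5 (propagate distance d=49 (to screen)): x=15534/3145 (≈4.9393) theta=903/3145 (≈0.2871)
Rounded to 4 decimal places: x = 4.9393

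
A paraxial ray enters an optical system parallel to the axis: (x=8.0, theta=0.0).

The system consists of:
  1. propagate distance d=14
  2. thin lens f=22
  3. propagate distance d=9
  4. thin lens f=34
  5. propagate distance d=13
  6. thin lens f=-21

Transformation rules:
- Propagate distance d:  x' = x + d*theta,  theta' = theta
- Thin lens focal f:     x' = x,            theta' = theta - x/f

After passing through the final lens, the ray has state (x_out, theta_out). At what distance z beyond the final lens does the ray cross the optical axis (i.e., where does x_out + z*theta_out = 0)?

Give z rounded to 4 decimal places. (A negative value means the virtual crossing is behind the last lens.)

Answer: -3.0701

Derivation:
Initial: x=8.0000 theta=0.0000
After 1 (propagate distance d=14): x=8.0000 theta=0.0000
After 2 (thin lens f=22): x=8.0000 theta=-4/11 (≈-0.3636)
After 3 (propagate distance d=9): x=52/11 (≈4.7273) theta=-4/11 (≈-0.3636)
After 4 (thin lens f=34): x=52/11 (≈4.7273) theta=-94/187 (≈-0.5027)
After 5 (propagate distance d=13): x=-338/187 (≈-1.8075) theta=-94/187 (≈-0.5027)
After 6 (thin lens f=-21): x=-338/187 (≈-1.8075) theta=-136/231 (≈-0.5887)
z_focus = -x_out/theta_out = -(-338/187)/(-136/231) = -3549/1156 ≈ -3.0701
Rounded to 4 decimal places: z = -3.0701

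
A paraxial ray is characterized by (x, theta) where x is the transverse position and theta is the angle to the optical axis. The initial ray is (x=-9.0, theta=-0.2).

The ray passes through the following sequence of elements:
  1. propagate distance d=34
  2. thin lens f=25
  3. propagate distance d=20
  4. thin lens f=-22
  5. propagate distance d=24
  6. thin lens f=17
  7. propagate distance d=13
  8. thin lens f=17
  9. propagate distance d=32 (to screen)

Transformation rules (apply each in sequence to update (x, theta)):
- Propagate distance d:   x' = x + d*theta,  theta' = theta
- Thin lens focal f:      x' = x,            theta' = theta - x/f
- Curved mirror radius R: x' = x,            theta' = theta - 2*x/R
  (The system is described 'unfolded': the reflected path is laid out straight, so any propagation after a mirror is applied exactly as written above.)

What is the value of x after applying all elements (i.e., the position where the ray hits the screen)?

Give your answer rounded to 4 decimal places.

Initial: x=-9.0000 theta=-0.2000
After 1 (propagate distance d=34): x=-15.8000 theta=-0.2000
After 2 (thin lens f=25): x=-15.8000 theta=0.4320
After 3 (propagate distance d=20): x=-7.1600 theta=0.4320
After 4 (thin lens f=-22): x=-7.1600 theta=293/2750 (≈0.1065)
After 5 (propagate distance d=24): x=-6329/1375 (≈-4.6029) theta=293/2750 (≈0.1065)
After 6 (thin lens f=17): x=-6329/1375 (≈-4.6029) theta=17639/46750 (≈0.3773)
After 7 (propagate distance d=13): x=14121/46750 (≈0.3021) theta=17639/46750 (≈0.3773)
After 8 (thin lens f=17): x=14121/46750 (≈0.3021) theta=142871/397375 (≈0.3595)
After 9 (propagate distance d=32 (to screen)): x=9383801/794750 (≈11.8072) theta=142871/397375 (≈0.3595)
Rounded to 4 decimal places: x = 11.8072

Answer: 11.8072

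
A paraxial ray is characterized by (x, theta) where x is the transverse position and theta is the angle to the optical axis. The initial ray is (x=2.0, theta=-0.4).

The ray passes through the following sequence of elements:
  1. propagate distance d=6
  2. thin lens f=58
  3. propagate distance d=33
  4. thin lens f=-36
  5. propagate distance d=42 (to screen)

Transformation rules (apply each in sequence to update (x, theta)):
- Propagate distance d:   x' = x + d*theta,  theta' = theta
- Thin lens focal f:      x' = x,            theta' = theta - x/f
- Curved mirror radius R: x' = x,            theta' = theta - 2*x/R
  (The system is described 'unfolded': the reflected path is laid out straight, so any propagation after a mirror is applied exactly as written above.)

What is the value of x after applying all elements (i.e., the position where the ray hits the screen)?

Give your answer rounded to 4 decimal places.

Answer: -45.4839

Derivation:
Initial: x=2.0000 theta=-0.4000
After 1 (propagate distance d=6): x=-0.4000 theta=-0.4000
After 2 (thin lens f=58): x=-0.4000 theta=-57/145 (≈-0.3931)
After 3 (propagate distance d=33): x=-1939/145 (≈-13.3724) theta=-57/145 (≈-0.3931)
After 4 (thin lens f=-36): x=-1939/145 (≈-13.3724) theta=-3991/5220 (≈-0.7646)
After 5 (propagate distance d=42 (to screen)): x=-39571/870 (≈-45.4839) theta=-3991/5220 (≈-0.7646)
Rounded to 4 decimal places: x = -45.4839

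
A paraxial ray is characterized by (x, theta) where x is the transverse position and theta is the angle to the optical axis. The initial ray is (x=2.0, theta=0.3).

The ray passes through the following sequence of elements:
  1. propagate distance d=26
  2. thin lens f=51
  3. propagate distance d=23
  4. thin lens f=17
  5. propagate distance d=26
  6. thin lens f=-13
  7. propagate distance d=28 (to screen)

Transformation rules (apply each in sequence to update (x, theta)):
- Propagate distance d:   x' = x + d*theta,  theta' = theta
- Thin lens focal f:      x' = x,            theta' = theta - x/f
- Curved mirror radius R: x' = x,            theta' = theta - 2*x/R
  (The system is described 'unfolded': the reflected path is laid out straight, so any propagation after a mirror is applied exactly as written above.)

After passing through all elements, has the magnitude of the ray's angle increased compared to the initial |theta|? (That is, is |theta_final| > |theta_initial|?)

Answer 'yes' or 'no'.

Initial: x=2.0000 theta=0.3000
After 1 (propagate distance d=26): x=9.8000 theta=0.3000
After 2 (thin lens f=51): x=9.8000 theta=11/102 (≈0.1078)
After 3 (propagate distance d=23): x=6263/510 (≈12.2804) theta=11/102 (≈0.1078)
After 4 (thin lens f=17): x=6263/510 (≈12.2804) theta=-888/1445 (≈-0.6145)
After 5 (propagate distance d=26): x=-32057/8670 (≈-3.6975) theta=-888/1445 (≈-0.6145)
After 6 (thin lens f=-13): x=-32057/8670 (≈-3.6975) theta=-101321/112710 (≈-0.8990)
After 7 (propagate distance d=28 (to screen)): x=-3253729/112710 (≈-28.8681) theta=-101321/112710 (≈-0.8990)
|theta_initial|=0.3000 |theta_final|=101321/112710 (≈0.8990) -> increased

Answer: yes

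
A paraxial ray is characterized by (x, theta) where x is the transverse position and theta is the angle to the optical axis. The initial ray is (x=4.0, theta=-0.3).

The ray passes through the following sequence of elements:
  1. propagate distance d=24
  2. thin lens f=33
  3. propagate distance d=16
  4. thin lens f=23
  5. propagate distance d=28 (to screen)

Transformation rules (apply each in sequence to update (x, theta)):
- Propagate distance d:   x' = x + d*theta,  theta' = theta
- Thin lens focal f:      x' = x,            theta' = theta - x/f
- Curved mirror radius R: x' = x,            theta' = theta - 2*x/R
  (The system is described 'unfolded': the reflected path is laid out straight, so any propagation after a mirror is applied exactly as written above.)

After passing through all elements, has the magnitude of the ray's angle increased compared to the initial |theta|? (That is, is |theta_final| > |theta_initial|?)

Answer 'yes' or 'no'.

Initial: x=4.0000 theta=-0.3000
After 1 (propagate distance d=24): x=-3.2000 theta=-0.3000
After 2 (thin lens f=33): x=-3.2000 theta=-67/330 (≈-0.2030)
After 3 (propagate distance d=16): x=-1064/165 (≈-6.4485) theta=-67/330 (≈-0.2030)
After 4 (thin lens f=23): x=-1064/165 (≈-6.4485) theta=587/7590 (≈0.0773)
After 5 (propagate distance d=28 (to screen)): x=-5418/1265 (≈-4.2830) theta=587/7590 (≈0.0773)
|theta_initial|=0.3000 |theta_final|=587/7590 (≈0.0773) -> not increased

Answer: no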